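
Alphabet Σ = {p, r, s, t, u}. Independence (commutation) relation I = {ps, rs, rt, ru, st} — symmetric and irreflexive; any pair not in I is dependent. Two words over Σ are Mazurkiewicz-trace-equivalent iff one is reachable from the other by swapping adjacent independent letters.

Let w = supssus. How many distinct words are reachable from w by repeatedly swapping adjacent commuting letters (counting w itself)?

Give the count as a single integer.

drop 0:s onto floor
drop 1:u onto {0:s}
drop 2:p onto {1:u}
drop 3:s onto {1:u}
drop 4:s onto {3:s}
drop 5:u onto {2:p, 4:s}
drop 6:s onto {5:u}
ground layer = {0:s}
drop-orders for the pieces not yet dropped (sum over which currently-grounded one goes next):
  1 to go: {6} 1
  2 to go: {5,6} 1
  3 to go: {2,5,6} 1  {4,5,6} 1
  4 to go: {2,4,5,6} 2  {3,4,5,6} 1
  5 to go: {2,3,4,5,6} 3
  if 0:s drops first: 3 orders

3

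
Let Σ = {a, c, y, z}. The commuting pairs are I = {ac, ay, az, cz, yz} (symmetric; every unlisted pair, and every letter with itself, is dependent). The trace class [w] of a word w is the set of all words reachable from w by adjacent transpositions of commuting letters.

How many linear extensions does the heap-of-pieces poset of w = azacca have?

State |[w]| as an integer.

0(a) covers ∅
1(z) covers ∅
2(a) covers 0:a
3(c) covers ∅
4(c) covers 3:c
5(a) covers 2:a
floor of heap: 0:a, 1:z, 3:c
completions by unplaced set U, small U first (add the entries for U minus each lowest piece of U):
  |U|=1: {1}:1  {4}:1  {5}:1
  |U|=2: {1,4}:2  {1,5}:2  {2,5}:1  {3,4}:1  {4,5}:2
  |U|=3: {0,2,5}:1  {1,2,5}:3  {1,3,4}:3  {1,4,5}:6  {2,4,5}:3  {3,4,5}:3
  |U|=4: {0,1,2,5}:4  {0,2,4,5}:4  {1,2,4,5}:12  {1,3,4,5}:12  {2,3,4,5}:6
  start at 0(a): 30
  start at 1(z): 10
  start at 3(c): 20
sum over floor = 60

60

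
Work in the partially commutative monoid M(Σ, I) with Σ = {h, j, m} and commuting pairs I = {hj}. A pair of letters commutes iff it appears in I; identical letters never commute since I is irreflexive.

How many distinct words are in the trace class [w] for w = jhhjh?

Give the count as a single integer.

0(j) covers ∅
1(h) covers ∅
2(h) covers 1:h
3(j) covers 0:j
4(h) covers 2:h
floor of heap: 0:j, 1:h
completions by unplaced set U, small U first (add the entries for U minus each lowest piece of U):
  |U|=1: {3}:1  {4}:1
  |U|=2: {0,3}:1  {2,4}:1  {3,4}:2
  |U|=3: {0,3,4}:3  {1,2,4}:1  {2,3,4}:3
  start at 0(j): 4
  start at 1(h): 6
sum over floor = 10

10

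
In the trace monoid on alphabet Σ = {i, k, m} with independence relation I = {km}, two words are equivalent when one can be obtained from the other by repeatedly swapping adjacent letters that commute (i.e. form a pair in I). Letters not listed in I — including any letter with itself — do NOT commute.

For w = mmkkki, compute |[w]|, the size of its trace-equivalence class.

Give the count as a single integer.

drop 0:m onto floor
drop 1:m onto {0:m}
drop 2:k onto floor
drop 3:k onto {2:k}
drop 4:k onto {3:k}
drop 5:i onto {1:m, 4:k}
ground layer = {0:m, 2:k}
drop-orders for the pieces not yet dropped (sum over which currently-grounded one goes next):
  1 to go: {5} 1
  2 to go: {1,5} 1  {4,5} 1
  3 to go: {0,1,5} 1  {1,4,5} 2  {3,4,5} 1
  4 to go: {0,1,4,5} 3  {1,3,4,5} 3  {2,3,4,5} 1
  if 0:m drops first: 4 orders
  if 2:k drops first: 6 orders
heap linearizations: 10

10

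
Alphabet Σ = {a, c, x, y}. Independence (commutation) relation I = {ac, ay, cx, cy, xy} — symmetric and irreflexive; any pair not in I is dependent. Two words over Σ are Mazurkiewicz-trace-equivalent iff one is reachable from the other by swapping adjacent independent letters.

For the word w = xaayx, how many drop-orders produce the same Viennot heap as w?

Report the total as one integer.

5

0(x) covers ∅
1(a) covers 0:x
2(a) covers 1:a
3(y) covers ∅
4(x) covers 2:a
floor of heap: 0:x, 3:y
completions by unplaced set U, small U first (add the entries for U minus each lowest piece of U):
  |U|=1: {3}:1  {4}:1
  |U|=2: {2,4}:1  {3,4}:2
  |U|=3: {1,2,4}:1  {2,3,4}:3
  start at 0(x): 4
  start at 3(y): 1
sum over floor = 5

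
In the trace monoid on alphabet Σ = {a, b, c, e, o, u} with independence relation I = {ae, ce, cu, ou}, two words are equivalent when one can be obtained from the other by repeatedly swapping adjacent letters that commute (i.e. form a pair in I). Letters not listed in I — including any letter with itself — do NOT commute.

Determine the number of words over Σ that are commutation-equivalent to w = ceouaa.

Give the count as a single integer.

piece 0:c — minimal
piece 1:e — minimal
piece 2:o rests on {0:c, 1:e}
piece 3:u rests on {1:e}
piece 4:a rests on {2:o, 3:u}
piece 5:a rests on {4:a}
minimal pieces: {0:c, 1:e}
ways to finish when only these pieces remain (= sum over removing one remaining piece with nothing left below it):
  1 left: {5}→1
  2 left: {4,5}→1
  3 left: {2,4,5}→1  {3,4,5}→1
  4 left: {0,2,4,5}→1  {2,3,4,5}→2
  placing 0:c first → 2 extensions
  placing 1:e first → 3 extensions
total linear extensions = 5

5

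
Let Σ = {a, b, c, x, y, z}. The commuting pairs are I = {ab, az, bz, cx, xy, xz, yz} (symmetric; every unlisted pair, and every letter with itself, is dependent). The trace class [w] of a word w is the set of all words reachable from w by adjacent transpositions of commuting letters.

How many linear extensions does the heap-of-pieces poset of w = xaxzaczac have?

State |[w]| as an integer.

10

0(x) covers ∅
1(a) covers 0:x
2(x) covers 1:a
3(z) covers ∅
4(a) covers 2:x
5(c) covers 3:z, 4:a
6(z) covers 5:c
7(a) covers 5:c
8(c) covers 6:z, 7:a
floor of heap: 0:x, 3:z
completions by unplaced set U, small U first (add the entries for U minus each lowest piece of U):
  |U|=1: {8}:1
  |U|=2: {6,8}:1  {7,8}:1
  |U|=3: {6,7,8}:2
  |U|=4: {5,6,7,8}:2
  |U|=5: {3,5,6,7,8}:2  {4,5,6,7,8}:2
  |U|=6: {2,4,5,6,7,8}:2  {3,4,5,6,7,8}:4
  |U|=7: {1,2,4,5,6,7,8}:2  {2,3,4,5,6,7,8}:6
  start at 0(x): 8
  start at 3(z): 2
sum over floor = 10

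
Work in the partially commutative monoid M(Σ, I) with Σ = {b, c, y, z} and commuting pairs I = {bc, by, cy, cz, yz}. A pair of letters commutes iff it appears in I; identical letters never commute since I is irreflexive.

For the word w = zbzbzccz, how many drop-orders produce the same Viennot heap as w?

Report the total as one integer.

0(z) covers ∅
1(b) covers 0:z
2(z) covers 1:b
3(b) covers 2:z
4(z) covers 3:b
5(c) covers ∅
6(c) covers 5:c
7(z) covers 4:z
floor of heap: 0:z, 5:c
completions by unplaced set U, small U first (add the entries for U minus each lowest piece of U):
  |U|=1: {6}:1  {7}:1
  |U|=2: {4,7}:1  {5,6}:1  {6,7}:2
  |U|=3: {3,4,7}:1  {4,6,7}:3  {5,6,7}:3
  |U|=4: {2,3,4,7}:1  {3,4,6,7}:4  {4,5,6,7}:6
  |U|=5: {1,2,3,4,7}:1  {2,3,4,6,7}:5  {3,4,5,6,7}:10
  |U|=6: {0,1,2,3,4,7}:1  {1,2,3,4,6,7}:6  {2,3,4,5,6,7}:15
  start at 0(z): 21
  start at 5(c): 7
sum over floor = 28

28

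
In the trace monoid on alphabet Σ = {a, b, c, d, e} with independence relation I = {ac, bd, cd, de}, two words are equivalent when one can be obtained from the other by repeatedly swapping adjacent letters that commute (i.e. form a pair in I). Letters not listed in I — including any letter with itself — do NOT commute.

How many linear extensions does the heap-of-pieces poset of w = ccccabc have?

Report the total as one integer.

piece 0:c — minimal
piece 1:c rests on {0:c}
piece 2:c rests on {1:c}
piece 3:c rests on {2:c}
piece 4:a — minimal
piece 5:b rests on {3:c, 4:a}
piece 6:c rests on {5:b}
minimal pieces: {0:c, 4:a}
ways to finish when only these pieces remain (= sum over removing one remaining piece with nothing left below it):
  1 left: {6}→1
  2 left: {5,6}→1
  3 left: {3,5,6}→1  {4,5,6}→1
  4 left: {2,3,5,6}→1  {3,4,5,6}→2
  5 left: {1,2,3,5,6}→1  {2,3,4,5,6}→3
  placing 0:c first → 4 extensions
  placing 4:a first → 1 extensions
total linear extensions = 5

5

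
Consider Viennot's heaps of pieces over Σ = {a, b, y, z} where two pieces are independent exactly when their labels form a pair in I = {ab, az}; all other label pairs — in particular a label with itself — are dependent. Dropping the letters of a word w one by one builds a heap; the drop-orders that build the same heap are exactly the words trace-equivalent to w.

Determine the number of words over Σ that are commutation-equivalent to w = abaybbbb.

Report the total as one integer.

3

#0=a has no predecessor
#1=b has no predecessor
#2=a depends on [0:a]
#3=y depends on [1:b, 2:a]
#4=b depends on [3:y]
#5=b depends on [4:b]
#6=b depends on [5:b]
#7=b depends on [6:b]
sources: [0:a, 1:b]
N(rest) = Σ N(rest − s) over sources s of rest; N(one piece) = 1:
  size 1 → [7]=1
  size 2 → [6,7]=1
  size 3 → [5,6,7]=1
  size 4 → [4,5,6,7]=1
  size 5 → [3,4,5,6,7]=1
  size 6 → [1,3,4,5,6,7]=1  [2,3,4,5,6,7]=1
  first=0(a) contributes 2
  first=1(b) contributes 1
|[w]| = 3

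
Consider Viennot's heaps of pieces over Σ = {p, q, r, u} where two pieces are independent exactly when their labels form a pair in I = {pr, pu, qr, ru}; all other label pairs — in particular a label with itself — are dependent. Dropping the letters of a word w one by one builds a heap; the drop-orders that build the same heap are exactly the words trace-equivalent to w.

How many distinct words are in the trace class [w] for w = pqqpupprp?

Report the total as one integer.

piece 0:p — minimal
piece 1:q rests on {0:p}
piece 2:q rests on {1:q}
piece 3:p rests on {2:q}
piece 4:u rests on {2:q}
piece 5:p rests on {3:p}
piece 6:p rests on {5:p}
piece 7:r — minimal
piece 8:p rests on {6:p}
minimal pieces: {0:p, 7:r}
ways to finish when only these pieces remain (= sum over removing one remaining piece with nothing left below it):
  1 left: {4}→1  {7}→1  {8}→1
  2 left: {4,7}→2  {4,8}→2  {6,8}→1  {7,8}→2
  3 left: {4,6,8}→3  {4,7,8}→6  {5,6,8}→1  {6,7,8}→3
  4 left: {3,5,6,8}→1  {4,5,6,8}→4  {4,6,7,8}→12  {5,6,7,8}→4
  5 left: {3,4,5,6,8}→5  {3,5,6,7,8}→5  {4,5,6,7,8}→20
  6 left: {2,3,4,5,6,8}→5  {3,4,5,6,7,8}→30
  7 left: {1,2,3,4,5,6,8}→5  {2,3,4,5,6,7,8}→35
  placing 0:p first → 40 extensions
  placing 7:r first → 5 extensions
total linear extensions = 45

45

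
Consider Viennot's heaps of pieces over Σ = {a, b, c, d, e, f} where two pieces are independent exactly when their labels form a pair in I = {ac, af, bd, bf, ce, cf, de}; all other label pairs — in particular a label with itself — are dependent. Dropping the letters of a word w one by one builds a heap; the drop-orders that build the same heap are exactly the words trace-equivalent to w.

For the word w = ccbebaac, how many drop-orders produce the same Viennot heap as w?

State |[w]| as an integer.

#0=c has no predecessor
#1=c depends on [0:c]
#2=b depends on [1:c]
#3=e depends on [2:b]
#4=b depends on [3:e]
#5=a depends on [4:b]
#6=a depends on [5:a]
#7=c depends on [4:b]
sources: [0:c]
N(rest) = Σ N(rest − s) over sources s of rest; N(one piece) = 1:
  size 1 → [6]=1  [7]=1
  size 2 → [5,6]=1  [6,7]=2
  size 3 → [5,6,7]=3
  size 4 → [4,5,6,7]=3
  size 5 → [3,4,5,6,7]=3
  size 6 → [2,3,4,5,6,7]=3
  first=0(c) contributes 3

3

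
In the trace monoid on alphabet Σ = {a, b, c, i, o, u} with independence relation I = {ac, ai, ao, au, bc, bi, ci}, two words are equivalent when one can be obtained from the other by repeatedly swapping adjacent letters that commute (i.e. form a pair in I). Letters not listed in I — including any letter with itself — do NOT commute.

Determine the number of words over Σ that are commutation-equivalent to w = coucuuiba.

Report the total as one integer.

piece 0:c — minimal
piece 1:o rests on {0:c}
piece 2:u rests on {1:o}
piece 3:c rests on {2:u}
piece 4:u rests on {3:c}
piece 5:u rests on {4:u}
piece 6:i rests on {5:u}
piece 7:b rests on {5:u}
piece 8:a rests on {7:b}
minimal pieces: {0:c}
ways to finish when only these pieces remain (= sum over removing one remaining piece with nothing left below it):
  1 left: {6}→1  {8}→1
  2 left: {6,8}→2  {7,8}→1
  3 left: {6,7,8}→3
  4 left: {5,6,7,8}→3
  5 left: {4,5,6,7,8}→3
  6 left: {3,4,5,6,7,8}→3
  7 left: {2,3,4,5,6,7,8}→3
  placing 0:c first → 3 extensions

3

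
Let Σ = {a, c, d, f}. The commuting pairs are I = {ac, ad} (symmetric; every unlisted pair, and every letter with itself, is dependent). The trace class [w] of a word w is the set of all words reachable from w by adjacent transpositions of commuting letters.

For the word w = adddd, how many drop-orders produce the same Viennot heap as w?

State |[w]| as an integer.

0(a) covers ∅
1(d) covers ∅
2(d) covers 1:d
3(d) covers 2:d
4(d) covers 3:d
floor of heap: 0:a, 1:d
completions by unplaced set U, small U first (add the entries for U minus each lowest piece of U):
  |U|=1: {0}:1  {4}:1
  |U|=2: {0,4}:2  {3,4}:1
  |U|=3: {0,3,4}:3  {2,3,4}:1
  start at 0(a): 1
  start at 1(d): 4
sum over floor = 5

5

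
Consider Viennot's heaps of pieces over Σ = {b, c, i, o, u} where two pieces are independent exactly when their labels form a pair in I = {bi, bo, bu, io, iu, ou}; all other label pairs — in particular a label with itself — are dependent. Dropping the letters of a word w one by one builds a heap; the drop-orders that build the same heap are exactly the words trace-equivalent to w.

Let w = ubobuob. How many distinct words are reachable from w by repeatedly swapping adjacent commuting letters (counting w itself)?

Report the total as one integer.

210

#0=u has no predecessor
#1=b has no predecessor
#2=o has no predecessor
#3=b depends on [1:b]
#4=u depends on [0:u]
#5=o depends on [2:o]
#6=b depends on [3:b]
sources: [0:u, 1:b, 2:o]
N(rest) = Σ N(rest − s) over sources s of rest; N(one piece) = 1:
  size 1 → [4]=1  [5]=1  [6]=1
  size 2 → [0,4]=1  [2,5]=1  [3,6]=1  [4,5]=2  [4,6]=2  [5,6]=2
  size 3 → [0,4,5]=3  [0,4,6]=3  [1,3,6]=1  [2,4,5]=3  [2,5,6]=3  [3,4,6]=3  [3,5,6]=3  [4,5,6]=6
  size 4 → [0,2,4,5]=6  [0,3,4,6]=6  [0,4,5,6]=12  [1,3,4,6]=4  [1,3,5,6]=4  [2,3,5,6]=6  [2,4,5,6]=12  [3,4,5,6]=12
  size 5 → [0,1,3,4,6]=10  [0,2,4,5,6]=30  [0,3,4,5,6]=30  [1,2,3,5,6]=10  [1,3,4,5,6]=20  [2,3,4,5,6]=30
  first=0(u) contributes 60
  first=1(b) contributes 90
  first=2(o) contributes 60
|[w]| = 210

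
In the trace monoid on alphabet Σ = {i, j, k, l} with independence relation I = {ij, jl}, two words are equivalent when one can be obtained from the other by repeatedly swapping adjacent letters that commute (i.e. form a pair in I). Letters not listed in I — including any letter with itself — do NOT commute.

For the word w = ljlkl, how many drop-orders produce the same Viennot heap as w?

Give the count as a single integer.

drop 0:l onto floor
drop 1:j onto floor
drop 2:l onto {0:l}
drop 3:k onto {1:j, 2:l}
drop 4:l onto {3:k}
ground layer = {0:l, 1:j}
drop-orders for the pieces not yet dropped (sum over which currently-grounded one goes next):
  1 to go: {4} 1
  2 to go: {3,4} 1
  3 to go: {1,3,4} 1  {2,3,4} 1
  if 0:l drops first: 2 orders
  if 1:j drops first: 1 orders
heap linearizations: 3

3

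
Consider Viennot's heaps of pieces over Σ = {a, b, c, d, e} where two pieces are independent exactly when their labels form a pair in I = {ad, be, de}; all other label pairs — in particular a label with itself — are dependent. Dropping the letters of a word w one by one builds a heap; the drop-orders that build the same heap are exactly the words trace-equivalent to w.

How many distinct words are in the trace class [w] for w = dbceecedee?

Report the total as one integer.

drop 0:d onto floor
drop 1:b onto {0:d}
drop 2:c onto {1:b}
drop 3:e onto {2:c}
drop 4:e onto {3:e}
drop 5:c onto {4:e}
drop 6:e onto {5:c}
drop 7:d onto {5:c}
drop 8:e onto {6:e}
drop 9:e onto {8:e}
ground layer = {0:d}
drop-orders for the pieces not yet dropped (sum over which currently-grounded one goes next):
  1 to go: {7} 1  {9} 1
  2 to go: {7,9} 2  {8,9} 1
  3 to go: {6,8,9} 1  {7,8,9} 3
  4 to go: {6,7,8,9} 4
  5 to go: {5,6,7,8,9} 4
  6 to go: {4,5,6,7,8,9} 4
  7 to go: {3,4,5,6,7,8,9} 4
  8 to go: {2,3,4,5,6,7,8,9} 4
  if 0:d drops first: 4 orders

4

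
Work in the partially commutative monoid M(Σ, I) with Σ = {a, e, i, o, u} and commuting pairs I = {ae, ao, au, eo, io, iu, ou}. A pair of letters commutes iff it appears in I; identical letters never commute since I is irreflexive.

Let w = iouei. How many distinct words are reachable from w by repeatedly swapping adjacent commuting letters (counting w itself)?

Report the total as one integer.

#0=i has no predecessor
#1=o has no predecessor
#2=u has no predecessor
#3=e depends on [0:i, 2:u]
#4=i depends on [3:e]
sources: [0:i, 1:o, 2:u]
N(rest) = Σ N(rest − s) over sources s of rest; N(one piece) = 1:
  size 1 → [1]=1  [4]=1
  size 2 → [1,4]=2  [3,4]=1
  size 3 → [0,3,4]=1  [1,3,4]=3  [2,3,4]=1
  first=0(i) contributes 4
  first=1(o) contributes 2
  first=2(u) contributes 4
|[w]| = 10

10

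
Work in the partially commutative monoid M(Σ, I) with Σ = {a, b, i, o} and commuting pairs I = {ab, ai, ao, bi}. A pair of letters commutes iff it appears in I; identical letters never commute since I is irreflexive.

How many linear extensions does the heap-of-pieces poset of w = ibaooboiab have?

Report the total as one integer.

180

piece 0:i — minimal
piece 1:b — minimal
piece 2:a — minimal
piece 3:o rests on {0:i, 1:b}
piece 4:o rests on {3:o}
piece 5:b rests on {4:o}
piece 6:o rests on {5:b}
piece 7:i rests on {6:o}
piece 8:a rests on {2:a}
piece 9:b rests on {6:o}
minimal pieces: {0:i, 1:b, 2:a}
ways to finish when only these pieces remain (= sum over removing one remaining piece with nothing left below it):
  1 left: {7}→1  {8}→1  {9}→1
  2 left: {2,8}→1  {7,8}→2  {7,9}→2  {8,9}→2
  3 left: {2,7,8}→3  {2,8,9}→3  {6,7,9}→2  {7,8,9}→6
  4 left: {2,7,8,9}→12  {5,6,7,9}→2  {6,7,8,9}→8
  5 left: {2,6,7,8,9}→20  {4,5,6,7,9}→2  {5,6,7,8,9}→10
  6 left: {2,5,6,7,8,9}→30  {3,4,5,6,7,9}→2  {4,5,6,7,8,9}→12
  7 left: {0,3,4,5,6,7,9}→2  {1,3,4,5,6,7,9}→2  {2,4,5,6,7,8,9}→42  {3,4,5,6,7,8,9}→14
  8 left: {0,1,3,4,5,6,7,9}→4  {0,3,4,5,6,7,8,9}→16  {1,3,4,5,6,7,8,9}→16  {2,3,4,5,6,7,8,9}→56
  placing 0:i first → 72 extensions
  placing 1:b first → 72 extensions
  placing 2:a first → 36 extensions
total linear extensions = 180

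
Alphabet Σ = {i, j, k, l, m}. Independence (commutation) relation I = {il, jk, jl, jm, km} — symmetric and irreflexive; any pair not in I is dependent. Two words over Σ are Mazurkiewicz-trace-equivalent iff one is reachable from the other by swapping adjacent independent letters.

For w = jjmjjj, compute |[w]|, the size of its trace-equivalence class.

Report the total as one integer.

6

drop 0:j onto floor
drop 1:j onto {0:j}
drop 2:m onto floor
drop 3:j onto {1:j}
drop 4:j onto {3:j}
drop 5:j onto {4:j}
ground layer = {0:j, 2:m}
drop-orders for the pieces not yet dropped (sum over which currently-grounded one goes next):
  1 to go: {2} 1  {5} 1
  2 to go: {2,5} 2  {4,5} 1
  3 to go: {2,4,5} 3  {3,4,5} 1
  4 to go: {1,3,4,5} 1  {2,3,4,5} 4
  if 0:j drops first: 5 orders
  if 2:m drops first: 1 orders
heap linearizations: 6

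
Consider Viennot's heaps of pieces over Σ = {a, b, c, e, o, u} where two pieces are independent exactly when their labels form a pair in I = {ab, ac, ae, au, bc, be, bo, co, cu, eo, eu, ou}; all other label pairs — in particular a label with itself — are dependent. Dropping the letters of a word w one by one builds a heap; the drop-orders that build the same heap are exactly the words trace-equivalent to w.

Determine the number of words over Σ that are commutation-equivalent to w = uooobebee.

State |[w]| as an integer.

1680

0(u) covers ∅
1(o) covers ∅
2(o) covers 1:o
3(o) covers 2:o
4(b) covers 0:u
5(e) covers ∅
6(b) covers 4:b
7(e) covers 5:e
8(e) covers 7:e
floor of heap: 0:u, 1:o, 5:e
completions by unplaced set U, small U first (add the entries for U minus each lowest piece of U):
  |U|=1: {3}:1  {6}:1  {8}:1
  |U|=2: {2,3}:1  {3,6}:2  {3,8}:2  {4,6}:1  {6,8}:2  {7,8}:1
  |U|=3: {0,4,6}:1  {1,2,3}:1  {2,3,6}:3  {2,3,8}:3  {3,4,6}:3  {3,6,8}:6  {3,7,8}:3  {4,6,8}:3  {5,7,8}:1  {6,7,8}:3
  |U|=4: {0,3,4,6}:4  {0,4,6,8}:4  {1,2,3,6}:4  {1,2,3,8}:4  {2,3,4,6}:6  {2,3,6,8}:12  {2,3,7,8}:6  {3,4,6,8}:12  {3,5,7,8}:4  {3,6,7,8}:12  {4,6,7,8}:6  {5,6,7,8}:4
  |U|=5: {0,2,3,4,6}:10  {0,3,4,6,8}:20  {0,4,6,7,8}:10  {1,2,3,4,6}:10  {1,2,3,6,8}:20  {1,2,3,7,8}:10  {2,3,4,6,8}:30  {2,3,5,7,8}:10  {2,3,6,7,8}:30  {3,4,6,7,8}:30  {3,5,6,7,8}:20  {4,5,6,7,8}:10
  |U|=6: {0,1,2,3,4,6}:20  {0,2,3,4,6,8}:60  {0,3,4,6,7,8}:60  {0,4,5,6,7,8}:20  {1,2,3,4,6,8}:60  {1,2,3,5,7,8}:20  {1,2,3,6,7,8}:60  {2,3,4,6,7,8}:90  {2,3,5,6,7,8}:60  {3,4,5,6,7,8}:60
  |U|=7: {0,1,2,3,4,6,8}:140  {0,2,3,4,6,7,8}:210  {0,3,4,5,6,7,8}:140  {1,2,3,4,6,7,8}:210  {1,2,3,5,6,7,8}:140  {2,3,4,5,6,7,8}:210
  start at 0(u): 560
  start at 1(o): 560
  start at 5(e): 560
sum over floor = 1680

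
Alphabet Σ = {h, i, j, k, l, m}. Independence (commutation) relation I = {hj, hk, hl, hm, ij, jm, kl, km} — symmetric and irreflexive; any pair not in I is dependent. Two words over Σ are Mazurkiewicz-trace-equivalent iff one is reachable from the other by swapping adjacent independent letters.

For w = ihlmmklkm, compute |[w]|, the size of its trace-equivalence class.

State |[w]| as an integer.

0(i) covers ∅
1(h) covers 0:i
2(l) covers 0:i
3(m) covers 2:l
4(m) covers 3:m
5(k) covers 0:i
6(l) covers 4:m
7(k) covers 5:k
8(m) covers 6:l
floor of heap: 0:i
completions by unplaced set U, small U first (add the entries for U minus each lowest piece of U):
  |U|=1: {1}:1  {7}:1  {8}:1
  |U|=2: {1,7}:2  {1,8}:2  {5,7}:1  {6,8}:1  {7,8}:2
  |U|=3: {1,5,7}:3  {1,6,8}:3  {1,7,8}:6  {4,6,8}:1  {5,7,8}:3  {6,7,8}:3
  |U|=4: {1,4,6,8}:4  {1,5,7,8}:12  {1,6,7,8}:12  {3,4,6,8}:1  {4,6,7,8}:4  {5,6,7,8}:6
  |U|=5: {1,3,4,6,8}:5  {1,4,6,7,8}:20  {1,5,6,7,8}:30  {2,3,4,6,8}:1  {3,4,6,7,8}:5  {4,5,6,7,8}:10
  |U|=6: {1,2,3,4,6,8}:6  {1,3,4,6,7,8}:30  {1,4,5,6,7,8}:60  {2,3,4,6,7,8}:6  {3,4,5,6,7,8}:15
  |U|=7: {1,2,3,4,6,7,8}:42  {1,3,4,5,6,7,8}:105  {2,3,4,5,6,7,8}:21
  start at 0(i): 168

168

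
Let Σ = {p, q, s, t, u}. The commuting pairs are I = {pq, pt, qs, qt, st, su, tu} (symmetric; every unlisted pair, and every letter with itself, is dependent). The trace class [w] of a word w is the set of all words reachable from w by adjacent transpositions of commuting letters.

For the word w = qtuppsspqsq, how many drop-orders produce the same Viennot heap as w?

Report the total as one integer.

308

0(q) covers ∅
1(t) covers ∅
2(u) covers 0:q
3(p) covers 2:u
4(p) covers 3:p
5(s) covers 4:p
6(s) covers 5:s
7(p) covers 6:s
8(q) covers 2:u
9(s) covers 7:p
10(q) covers 8:q
floor of heap: 0:q, 1:t
completions by unplaced set U, small U first (add the entries for U minus each lowest piece of U):
  |U|=1: {1}:1  {9}:1  {10}:1
  |U|=2: {1,9}:2  {1,10}:2  {7,9}:1  {8,10}:1  {9,10}:2
  |U|=3: {1,7,9}:3  {1,8,10}:3  {1,9,10}:6  {6,7,9}:1  {7,9,10}:3  {8,9,10}:3
  |U|=4: {1,6,7,9}:4  {1,7,9,10}:12  {1,8,9,10}:12  {5,6,7,9}:1  {6,7,9,10}:4  {7,8,9,10}:6
  |U|=5: {1,5,6,7,9}:5  {1,6,7,9,10}:20  {1,7,8,9,10}:30  {4,5,6,7,9}:1  {5,6,7,9,10}:5  {6,7,8,9,10}:10
  |U|=6: {1,4,5,6,7,9}:6  {1,5,6,7,9,10}:30  {1,6,7,8,9,10}:60  {3,4,5,6,7,9}:1  {4,5,6,7,9,10}:6  {5,6,7,8,9,10}:15
  |U|=7: {1,3,4,5,6,7,9}:7  {1,4,5,6,7,9,10}:42  {1,5,6,7,8,9,10}:105  {3,4,5,6,7,9,10}:7  {4,5,6,7,8,9,10}:21
  |U|=8: {1,3,4,5,6,7,9,10}:56  {1,4,5,6,7,8,9,10}:168  {3,4,5,6,7,8,9,10}:28
  |U|=9: {1,3,4,5,6,7,8,9,10}:252  {2,3,4,5,6,7,8,9,10}:28
  start at 0(q): 280
  start at 1(t): 28
sum over floor = 308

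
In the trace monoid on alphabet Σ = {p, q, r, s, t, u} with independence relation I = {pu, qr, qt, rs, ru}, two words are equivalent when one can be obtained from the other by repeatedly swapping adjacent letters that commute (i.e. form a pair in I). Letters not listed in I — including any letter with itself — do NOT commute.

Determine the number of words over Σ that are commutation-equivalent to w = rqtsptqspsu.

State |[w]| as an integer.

#0=r has no predecessor
#1=q has no predecessor
#2=t depends on [0:r]
#3=s depends on [1:q, 2:t]
#4=p depends on [3:s]
#5=t depends on [4:p]
#6=q depends on [4:p]
#7=s depends on [5:t, 6:q]
#8=p depends on [7:s]
#9=s depends on [8:p]
#10=u depends on [9:s]
sources: [0:r, 1:q]
N(rest) = Σ N(rest − s) over sources s of rest; N(one piece) = 1:
  size 1 → [10]=1
  size 2 → [9,10]=1
  size 3 → [8,9,10]=1
  size 4 → [7,8,9,10]=1
  size 5 → [5,7,8,9,10]=1  [6,7,8,9,10]=1
  size 6 → [5,6,7,8,9,10]=2
  size 7 → [4,5,6,7,8,9,10]=2
  size 8 → [3,4,5,6,7,8,9,10]=2
  size 9 → [1,3,4,5,6,7,8,9,10]=2  [2,3,4,5,6,7,8,9,10]=2
  first=0(r) contributes 4
  first=1(q) contributes 2
|[w]| = 6

6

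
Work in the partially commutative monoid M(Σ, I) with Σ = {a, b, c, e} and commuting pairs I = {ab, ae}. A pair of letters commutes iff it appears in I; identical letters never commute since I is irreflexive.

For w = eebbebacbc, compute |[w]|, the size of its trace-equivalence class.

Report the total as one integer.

7

0(e) covers ∅
1(e) covers 0:e
2(b) covers 1:e
3(b) covers 2:b
4(e) covers 3:b
5(b) covers 4:e
6(a) covers ∅
7(c) covers 5:b, 6:a
8(b) covers 7:c
9(c) covers 8:b
floor of heap: 0:e, 6:a
completions by unplaced set U, small U first (add the entries for U minus each lowest piece of U):
  |U|=1: {9}:1
  |U|=2: {8,9}:1
  |U|=3: {7,8,9}:1
  |U|=4: {5,7,8,9}:1  {6,7,8,9}:1
  |U|=5: {4,5,7,8,9}:1  {5,6,7,8,9}:2
  |U|=6: {3,4,5,7,8,9}:1  {4,5,6,7,8,9}:3
  |U|=7: {2,3,4,5,7,8,9}:1  {3,4,5,6,7,8,9}:4
  |U|=8: {1,2,3,4,5,7,8,9}:1  {2,3,4,5,6,7,8,9}:5
  start at 0(e): 6
  start at 6(a): 1
sum over floor = 7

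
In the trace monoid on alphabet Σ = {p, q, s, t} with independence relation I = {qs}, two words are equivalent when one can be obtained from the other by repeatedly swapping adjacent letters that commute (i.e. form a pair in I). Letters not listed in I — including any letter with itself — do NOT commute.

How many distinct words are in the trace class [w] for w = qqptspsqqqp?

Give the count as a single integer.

4

piece 0:q — minimal
piece 1:q rests on {0:q}
piece 2:p rests on {1:q}
piece 3:t rests on {2:p}
piece 4:s rests on {3:t}
piece 5:p rests on {4:s}
piece 6:s rests on {5:p}
piece 7:q rests on {5:p}
piece 8:q rests on {7:q}
piece 9:q rests on {8:q}
piece 10:p rests on {6:s, 9:q}
minimal pieces: {0:q}
ways to finish when only these pieces remain (= sum over removing one remaining piece with nothing left below it):
  1 left: {10}→1
  2 left: {6,10}→1  {9,10}→1
  3 left: {6,9,10}→2  {8,9,10}→1
  4 left: {6,8,9,10}→3  {7,8,9,10}→1
  5 left: {6,7,8,9,10}→4
  6 left: {5,6,7,8,9,10}→4
  7 left: {4,5,6,7,8,9,10}→4
  8 left: {3,4,5,6,7,8,9,10}→4
  9 left: {2,3,4,5,6,7,8,9,10}→4
  placing 0:q first → 4 extensions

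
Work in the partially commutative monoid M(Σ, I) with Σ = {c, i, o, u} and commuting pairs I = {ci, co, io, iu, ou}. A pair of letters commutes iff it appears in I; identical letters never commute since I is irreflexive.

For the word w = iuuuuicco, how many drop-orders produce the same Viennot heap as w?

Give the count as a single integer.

drop 0:i onto floor
drop 1:u onto floor
drop 2:u onto {1:u}
drop 3:u onto {2:u}
drop 4:u onto {3:u}
drop 5:i onto {0:i}
drop 6:c onto {4:u}
drop 7:c onto {6:c}
drop 8:o onto floor
ground layer = {0:i, 1:u, 8:o}
drop-orders for the pieces not yet dropped (sum over which currently-grounded one goes next):
  1 to go: {5} 1  {7} 1  {8} 1
  2 to go: {0,5} 1  {5,7} 2  {5,8} 2  {6,7} 1  {7,8} 2
  3 to go: {0,5,7} 3  {0,5,8} 3  {4,6,7} 1  {5,6,7} 3  {5,7,8} 6  {6,7,8} 3
  4 to go: {0,5,6,7} 6  {0,5,7,8} 12  {3,4,6,7} 1  {4,5,6,7} 4  {4,6,7,8} 4  {5,6,7,8} 12
  5 to go: {0,4,5,6,7} 10  {0,5,6,7,8} 30  {2,3,4,6,7} 1  {3,4,5,6,7} 5  {3,4,6,7,8} 5  {4,5,6,7,8} 20
  6 to go: {0,3,4,5,6,7} 15  {0,4,5,6,7,8} 60  {1,2,3,4,6,7} 1  {2,3,4,5,6,7} 6  {2,3,4,6,7,8} 6  {3,4,5,6,7,8} 30
  7 to go: {0,2,3,4,5,6,7} 21  {0,3,4,5,6,7,8} 105  {1,2,3,4,5,6,7} 7  {1,2,3,4,6,7,8} 7  {2,3,4,5,6,7,8} 42
  if 0:i drops first: 56 orders
  if 1:u drops first: 168 orders
  if 8:o drops first: 28 orders
heap linearizations: 252

252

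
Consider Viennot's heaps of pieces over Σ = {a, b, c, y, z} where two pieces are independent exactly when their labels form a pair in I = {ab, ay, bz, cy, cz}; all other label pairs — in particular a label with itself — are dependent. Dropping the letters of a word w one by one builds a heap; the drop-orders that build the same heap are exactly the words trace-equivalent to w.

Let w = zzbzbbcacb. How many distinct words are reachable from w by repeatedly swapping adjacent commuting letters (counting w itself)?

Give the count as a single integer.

35

#0=z has no predecessor
#1=z depends on [0:z]
#2=b has no predecessor
#3=z depends on [1:z]
#4=b depends on [2:b]
#5=b depends on [4:b]
#6=c depends on [5:b]
#7=a depends on [3:z, 6:c]
#8=c depends on [7:a]
#9=b depends on [8:c]
sources: [0:z, 2:b]
N(rest) = Σ N(rest − s) over sources s of rest; N(one piece) = 1:
  size 1 → [9]=1
  size 2 → [8,9]=1
  size 3 → [7,8,9]=1
  size 4 → [3,7,8,9]=1  [6,7,8,9]=1
  size 5 → [1,3,7,8,9]=1  [3,6,7,8,9]=2  [5,6,7,8,9]=1
  size 6 → [0,1,3,7,8,9]=1  [1,3,6,7,8,9]=3  [3,5,6,7,8,9]=3  [4,5,6,7,8,9]=1
  size 7 → [0,1,3,6,7,8,9]=4  [1,3,5,6,7,8,9]=6  [2,4,5,6,7,8,9]=1  [3,4,5,6,7,8,9]=4
  size 8 → [0,1,3,5,6,7,8,9]=10  [1,3,4,5,6,7,8,9]=10  [2,3,4,5,6,7,8,9]=5
  first=0(z) contributes 15
  first=2(b) contributes 20
|[w]| = 35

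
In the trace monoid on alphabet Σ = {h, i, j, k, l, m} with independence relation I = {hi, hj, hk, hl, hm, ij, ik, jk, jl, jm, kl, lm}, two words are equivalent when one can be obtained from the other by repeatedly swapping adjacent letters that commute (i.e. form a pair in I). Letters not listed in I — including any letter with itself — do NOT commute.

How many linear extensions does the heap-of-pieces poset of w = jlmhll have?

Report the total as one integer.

120

piece 0:j — minimal
piece 1:l — minimal
piece 2:m — minimal
piece 3:h — minimal
piece 4:l rests on {1:l}
piece 5:l rests on {4:l}
minimal pieces: {0:j, 1:l, 2:m, 3:h}
ways to finish when only these pieces remain (= sum over removing one remaining piece with nothing left below it):
  1 left: {0}→1  {2}→1  {3}→1  {5}→1
  2 left: {0,2}→2  {0,3}→2  {0,5}→2  {2,3}→2  {2,5}→2  {3,5}→2  {4,5}→1
  3 left: {0,2,3}→6  {0,2,5}→6  {0,3,5}→6  {0,4,5}→3  {1,4,5}→1  {2,3,5}→6  {2,4,5}→3  {3,4,5}→3
  4 left: {0,1,4,5}→4  {0,2,3,5}→24  {0,2,4,5}→12  {0,3,4,5}→12  {1,2,4,5}→4  {1,3,4,5}→4  {2,3,4,5}→12
  placing 0:j first → 20 extensions
  placing 1:l first → 60 extensions
  placing 2:m first → 20 extensions
  placing 3:h first → 20 extensions
total linear extensions = 120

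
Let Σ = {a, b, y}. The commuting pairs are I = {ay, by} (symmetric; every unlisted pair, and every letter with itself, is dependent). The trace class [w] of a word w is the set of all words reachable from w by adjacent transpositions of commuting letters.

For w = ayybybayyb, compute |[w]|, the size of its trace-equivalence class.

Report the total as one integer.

0(a) covers ∅
1(y) covers ∅
2(y) covers 1:y
3(b) covers 0:a
4(y) covers 2:y
5(b) covers 3:b
6(a) covers 5:b
7(y) covers 4:y
8(y) covers 7:y
9(b) covers 6:a
floor of heap: 0:a, 1:y
completions by unplaced set U, small U first (add the entries for U minus each lowest piece of U):
  |U|=1: {8}:1  {9}:1
  |U|=2: {6,9}:1  {7,8}:1  {8,9}:2
  |U|=3: {4,7,8}:1  {5,6,9}:1  {6,8,9}:3  {7,8,9}:3
  |U|=4: {2,4,7,8}:1  {3,5,6,9}:1  {4,7,8,9}:4  {5,6,8,9}:4  {6,7,8,9}:6
  |U|=5: {0,3,5,6,9}:1  {1,2,4,7,8}:1  {2,4,7,8,9}:5  {3,5,6,8,9}:5  {4,6,7,8,9}:10  {5,6,7,8,9}:10
  |U|=6: {0,3,5,6,8,9}:6  {1,2,4,7,8,9}:6  {2,4,6,7,8,9}:15  {3,5,6,7,8,9}:15  {4,5,6,7,8,9}:20
  |U|=7: {0,3,5,6,7,8,9}:21  {1,2,4,6,7,8,9}:21  {2,4,5,6,7,8,9}:35  {3,4,5,6,7,8,9}:35
  |U|=8: {0,3,4,5,6,7,8,9}:56  {1,2,4,5,6,7,8,9}:56  {2,3,4,5,6,7,8,9}:70
  start at 0(a): 126
  start at 1(y): 126
sum over floor = 252

252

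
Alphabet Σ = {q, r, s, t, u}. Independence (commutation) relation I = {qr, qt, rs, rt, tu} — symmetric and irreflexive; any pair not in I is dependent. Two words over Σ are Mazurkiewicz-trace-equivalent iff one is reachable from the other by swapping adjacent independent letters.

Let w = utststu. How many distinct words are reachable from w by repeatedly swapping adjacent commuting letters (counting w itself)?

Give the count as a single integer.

drop 0:u onto floor
drop 1:t onto floor
drop 2:s onto {0:u, 1:t}
drop 3:t onto {2:s}
drop 4:s onto {3:t}
drop 5:t onto {4:s}
drop 6:u onto {4:s}
ground layer = {0:u, 1:t}
drop-orders for the pieces not yet dropped (sum over which currently-grounded one goes next):
  1 to go: {5} 1  {6} 1
  2 to go: {5,6} 2
  3 to go: {4,5,6} 2
  4 to go: {3,4,5,6} 2
  5 to go: {2,3,4,5,6} 2
  if 0:u drops first: 2 orders
  if 1:t drops first: 2 orders
heap linearizations: 4

4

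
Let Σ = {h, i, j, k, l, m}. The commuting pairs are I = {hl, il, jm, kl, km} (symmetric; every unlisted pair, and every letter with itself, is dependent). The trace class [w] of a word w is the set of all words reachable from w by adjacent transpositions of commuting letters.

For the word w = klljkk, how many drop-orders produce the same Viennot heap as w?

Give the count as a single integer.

0(k) covers ∅
1(l) covers ∅
2(l) covers 1:l
3(j) covers 0:k, 2:l
4(k) covers 3:j
5(k) covers 4:k
floor of heap: 0:k, 1:l
completions by unplaced set U, small U first (add the entries for U minus each lowest piece of U):
  |U|=1: {5}:1
  |U|=2: {4,5}:1
  |U|=3: {3,4,5}:1
  |U|=4: {0,3,4,5}:1  {2,3,4,5}:1
  start at 0(k): 1
  start at 1(l): 2
sum over floor = 3

3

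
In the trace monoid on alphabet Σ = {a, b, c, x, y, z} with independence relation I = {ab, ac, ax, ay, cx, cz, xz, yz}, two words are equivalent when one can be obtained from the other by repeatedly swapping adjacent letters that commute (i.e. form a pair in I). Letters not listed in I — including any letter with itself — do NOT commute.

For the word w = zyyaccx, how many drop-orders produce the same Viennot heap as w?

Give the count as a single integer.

63

drop 0:z onto floor
drop 1:y onto floor
drop 2:y onto {1:y}
drop 3:a onto {0:z}
drop 4:c onto {2:y}
drop 5:c onto {4:c}
drop 6:x onto {2:y}
ground layer = {0:z, 1:y}
drop-orders for the pieces not yet dropped (sum over which currently-grounded one goes next):
  1 to go: {3} 1  {5} 1  {6} 1
  2 to go: {0,3} 1  {3,5} 2  {3,6} 2  {4,5} 1  {5,6} 2
  3 to go: {0,3,5} 3  {0,3,6} 3  {3,4,5} 3  {3,5,6} 6  {4,5,6} 3
  4 to go: {0,3,4,5} 6  {0,3,5,6} 12  {2,4,5,6} 3  {3,4,5,6} 12
  5 to go: {0,3,4,5,6} 30  {1,2,4,5,6} 3  {2,3,4,5,6} 15
  if 0:z drops first: 18 orders
  if 1:y drops first: 45 orders
heap linearizations: 63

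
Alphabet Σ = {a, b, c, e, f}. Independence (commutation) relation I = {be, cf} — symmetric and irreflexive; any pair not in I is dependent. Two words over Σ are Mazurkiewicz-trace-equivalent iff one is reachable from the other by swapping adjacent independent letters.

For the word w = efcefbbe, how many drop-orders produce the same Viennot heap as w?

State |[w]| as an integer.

6

#0=e has no predecessor
#1=f depends on [0:e]
#2=c depends on [0:e]
#3=e depends on [1:f, 2:c]
#4=f depends on [3:e]
#5=b depends on [4:f]
#6=b depends on [5:b]
#7=e depends on [4:f]
sources: [0:e]
N(rest) = Σ N(rest − s) over sources s of rest; N(one piece) = 1:
  size 1 → [6]=1  [7]=1
  size 2 → [5,6]=1  [6,7]=2
  size 3 → [5,6,7]=3
  size 4 → [4,5,6,7]=3
  size 5 → [3,4,5,6,7]=3
  size 6 → [1,3,4,5,6,7]=3  [2,3,4,5,6,7]=3
  first=0(e) contributes 6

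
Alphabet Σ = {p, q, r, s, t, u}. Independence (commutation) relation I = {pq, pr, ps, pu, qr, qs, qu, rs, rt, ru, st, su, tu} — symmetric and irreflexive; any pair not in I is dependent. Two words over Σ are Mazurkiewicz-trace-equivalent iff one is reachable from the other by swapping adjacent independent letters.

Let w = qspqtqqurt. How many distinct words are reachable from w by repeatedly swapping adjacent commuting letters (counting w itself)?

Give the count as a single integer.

2160

piece 0:q — minimal
piece 1:s — minimal
piece 2:p — minimal
piece 3:q rests on {0:q}
piece 4:t rests on {2:p, 3:q}
piece 5:q rests on {4:t}
piece 6:q rests on {5:q}
piece 7:u — minimal
piece 8:r — minimal
piece 9:t rests on {6:q}
minimal pieces: {0:q, 1:s, 2:p, 7:u, 8:r}
ways to finish when only these pieces remain (= sum over removing one remaining piece with nothing left below it):
  1 left: {1}→1  {7}→1  {8}→1  {9}→1
  2 left: {1,7}→2  {1,8}→2  {1,9}→2  {6,9}→1  {7,8}→2  {7,9}→2  {8,9}→2
  3 left: {1,6,9}→3  {1,7,8}→6  {1,7,9}→6  {1,8,9}→6  {5,6,9}→1  {6,7,9}→3  {6,8,9}→3  {7,8,9}→6
  4 left: {1,5,6,9}→4  {1,6,7,9}→12  {1,6,8,9}→12  {1,7,8,9}→24  {4,5,6,9}→1  {5,6,7,9}→4  {5,6,8,9}→4  {6,7,8,9}→12
  5 left: {1,4,5,6,9}→5  {1,5,6,7,9}→20  {1,5,6,8,9}→20  {1,6,7,8,9}→60  {2,4,5,6,9}→1  {3,4,5,6,9}→1  {4,5,6,7,9}→5  {4,5,6,8,9}→5  {5,6,7,8,9}→20
  6 left: {0,3,4,5,6,9}→1  {1,2,4,5,6,9}→6  {1,3,4,5,6,9}→6  {1,4,5,6,7,9}→30  {1,4,5,6,8,9}→30  {1,5,6,7,8,9}→120  {2,3,4,5,6,9}→2  {2,4,5,6,7,9}→6  {2,4,5,6,8,9}→6  {3,4,5,6,7,9}→6  {3,4,5,6,8,9}→6  {4,5,6,7,8,9}→30
  7 left: {0,1,3,4,5,6,9}→7  {0,2,3,4,5,6,9}→3  {0,3,4,5,6,7,9}→7  {0,3,4,5,6,8,9}→7  {1,2,3,4,5,6,9}→14  {1,2,4,5,6,7,9}→42  {1,2,4,5,6,8,9}→42  {1,3,4,5,6,7,9}→42  {1,3,4,5,6,8,9}→42  {1,4,5,6,7,8,9}→210  {2,3,4,5,6,7,9}→14  {2,3,4,5,6,8,9}→14  {2,4,5,6,7,8,9}→42  {3,4,5,6,7,8,9}→42
  8 left: {0,1,2,3,4,5,6,9}→24  {0,1,3,4,5,6,7,9}→56  {0,1,3,4,5,6,8,9}→56  {0,2,3,4,5,6,7,9}→24  {0,2,3,4,5,6,8,9}→24  {0,3,4,5,6,7,8,9}→56  {1,2,3,4,5,6,7,9}→112  {1,2,3,4,5,6,8,9}→112  {1,2,4,5,6,7,8,9}→336  {1,3,4,5,6,7,8,9}→336  {2,3,4,5,6,7,8,9}→112
  placing 0:q first → 1008 extensions
  placing 1:s first → 216 extensions
  placing 2:p first → 504 extensions
  placing 7:u first → 216 extensions
  placing 8:r first → 216 extensions
total linear extensions = 2160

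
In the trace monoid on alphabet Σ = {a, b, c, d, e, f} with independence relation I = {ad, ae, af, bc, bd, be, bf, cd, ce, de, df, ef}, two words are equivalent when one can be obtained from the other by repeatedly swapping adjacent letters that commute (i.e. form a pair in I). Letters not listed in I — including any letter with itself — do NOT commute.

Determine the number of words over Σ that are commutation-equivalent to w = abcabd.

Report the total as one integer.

drop 0:a onto floor
drop 1:b onto {0:a}
drop 2:c onto {0:a}
drop 3:a onto {1:b, 2:c}
drop 4:b onto {3:a}
drop 5:d onto floor
ground layer = {0:a, 5:d}
drop-orders for the pieces not yet dropped (sum over which currently-grounded one goes next):
  1 to go: {4} 1  {5} 1
  2 to go: {3,4} 1  {4,5} 2
  3 to go: {1,3,4} 1  {2,3,4} 1  {3,4,5} 3
  4 to go: {1,2,3,4} 2  {1,3,4,5} 4  {2,3,4,5} 4
  if 0:a drops first: 10 orders
  if 5:d drops first: 2 orders
heap linearizations: 12

12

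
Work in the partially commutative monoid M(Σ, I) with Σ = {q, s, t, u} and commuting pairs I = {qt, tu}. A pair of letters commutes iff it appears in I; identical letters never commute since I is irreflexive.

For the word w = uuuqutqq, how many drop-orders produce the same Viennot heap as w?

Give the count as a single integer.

8

drop 0:u onto floor
drop 1:u onto {0:u}
drop 2:u onto {1:u}
drop 3:q onto {2:u}
drop 4:u onto {3:q}
drop 5:t onto floor
drop 6:q onto {4:u}
drop 7:q onto {6:q}
ground layer = {0:u, 5:t}
drop-orders for the pieces not yet dropped (sum over which currently-grounded one goes next):
  1 to go: {5} 1  {7} 1
  2 to go: {5,7} 2  {6,7} 1
  3 to go: {4,6,7} 1  {5,6,7} 3
  4 to go: {3,4,6,7} 1  {4,5,6,7} 4
  5 to go: {2,3,4,6,7} 1  {3,4,5,6,7} 5
  6 to go: {1,2,3,4,6,7} 1  {2,3,4,5,6,7} 6
  if 0:u drops first: 7 orders
  if 5:t drops first: 1 orders
heap linearizations: 8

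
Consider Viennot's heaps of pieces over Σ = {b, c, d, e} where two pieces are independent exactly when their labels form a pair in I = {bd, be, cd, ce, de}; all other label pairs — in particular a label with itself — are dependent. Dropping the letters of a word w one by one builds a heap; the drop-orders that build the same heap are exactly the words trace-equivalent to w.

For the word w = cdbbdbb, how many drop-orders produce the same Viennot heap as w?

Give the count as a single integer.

21

0(c) covers ∅
1(d) covers ∅
2(b) covers 0:c
3(b) covers 2:b
4(d) covers 1:d
5(b) covers 3:b
6(b) covers 5:b
floor of heap: 0:c, 1:d
completions by unplaced set U, small U first (add the entries for U minus each lowest piece of U):
  |U|=1: {4}:1  {6}:1
  |U|=2: {1,4}:1  {4,6}:2  {5,6}:1
  |U|=3: {1,4,6}:3  {3,5,6}:1  {4,5,6}:3
  |U|=4: {1,4,5,6}:6  {2,3,5,6}:1  {3,4,5,6}:4
  |U|=5: {0,2,3,5,6}:1  {1,3,4,5,6}:10  {2,3,4,5,6}:5
  start at 0(c): 15
  start at 1(d): 6
sum over floor = 21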